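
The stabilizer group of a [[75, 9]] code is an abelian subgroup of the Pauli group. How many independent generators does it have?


For an [[n,k]] stabilizer code:
Number of stabilizer generators = n - k
= 75 - 9
= 66

66


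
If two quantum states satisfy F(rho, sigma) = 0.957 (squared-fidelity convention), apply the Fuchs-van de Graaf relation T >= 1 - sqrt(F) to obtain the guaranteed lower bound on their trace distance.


Fuchs-van de Graaf (squared-fidelity convention): 1 - sqrt(F) <= T <= sqrt(1 - F).
Lower bound: T >= 1 - sqrt(F)
sqrt(F) = sqrt(0.957) = 0.9783
T >= 1 - 0.9783
T >= 0.0217

0.0217


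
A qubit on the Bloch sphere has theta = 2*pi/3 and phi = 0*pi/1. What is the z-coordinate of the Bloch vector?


theta = 2.0944, phi = 0.0000
r_z = cos(theta) = -0.5000

-0.5000


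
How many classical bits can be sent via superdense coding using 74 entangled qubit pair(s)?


Superdense coding allows 2 classical bits per shared entangled pair.
74 pair(s) -> 2 * 74 = 148 classical bits

148


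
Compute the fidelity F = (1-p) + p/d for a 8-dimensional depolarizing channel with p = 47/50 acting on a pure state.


F = (1-p) + p/d
= (1 - 0.9400) + 0.9400/8
= 0.0600 + 0.1175
= 0.1775

0.1775


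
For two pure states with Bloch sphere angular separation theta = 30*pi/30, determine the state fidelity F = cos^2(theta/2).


For states separated by angle theta on Bloch sphere:
F = cos^2(theta/2)
theta = 30*pi/30 = 3.1416
theta/2 = 1.5708
cos(theta/2) = 0.0000
F = 0.0000

0.0000


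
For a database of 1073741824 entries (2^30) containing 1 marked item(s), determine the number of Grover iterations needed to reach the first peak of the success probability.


After j Grover iterations the success probability is P(j) = sin^2((2j+1)*theta), where sin(theta) = sqrt(k/N).
N = 2^30 = 1073741824, k = 1
sin(theta) = sqrt(k/N) = 3.051757812e-05
theta = arcsin(sqrt(k/N)) = 3.051757813e-05 rad
P(j) reaches its first maximum when (2j+1)*theta is as close as possible to pi/2, i.e. j = round(pi/(4*theta) - 1/2).
pi/(4*theta) - 1/2 = 25735.4270
(For comparison, the common estimate pi/4 * sqrt(N/k) = 25735.9270; the exact maximiser is used here.)
Optimal iterations = 25735

25735


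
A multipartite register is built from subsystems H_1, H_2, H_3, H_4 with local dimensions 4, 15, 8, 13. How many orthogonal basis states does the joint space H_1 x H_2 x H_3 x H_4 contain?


dim(H_1 x H_2 x H_3 x H_4) = 4 * 15 * 8 * 13
= 60 * 8 * 13
= 480 * 13
= 6240

6240


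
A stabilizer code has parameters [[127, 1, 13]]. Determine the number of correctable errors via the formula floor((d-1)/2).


Code parameters: [[127, 1, 13]], distance d = 13.
Number of correctable errors = floor((d-1)/2)
= floor((13 - 1)/2)
= floor(12/2)
= 6

6


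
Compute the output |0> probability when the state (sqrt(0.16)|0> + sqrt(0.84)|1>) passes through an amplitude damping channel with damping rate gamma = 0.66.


For amplitude damping with parameter gamma on state sqrt(a)|0> + sqrt(b)|1>:
alpha^2 = 0.16, beta^2 = 0.84
P(|0>) = alpha^2 + gamma * beta^2
= 0.16 + 0.66 * 0.84
= 0.16 + 0.5544
= 0.7144

0.7144


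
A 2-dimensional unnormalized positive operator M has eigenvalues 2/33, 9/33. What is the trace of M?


tr(M) = sum of eigenvalues
= 2/33 + 9/33
= 11/33
= 0.3333

0.3333


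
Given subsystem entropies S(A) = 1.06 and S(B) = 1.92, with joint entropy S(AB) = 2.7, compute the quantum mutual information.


I(A:B) = S(A) + S(B) - S(AB)
= 1.06 + 1.92 - 2.7
= 0.2800

0.2800


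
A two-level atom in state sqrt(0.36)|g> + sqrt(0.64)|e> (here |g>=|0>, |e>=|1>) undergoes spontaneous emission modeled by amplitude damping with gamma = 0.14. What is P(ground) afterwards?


For amplitude damping with parameter gamma on state sqrt(a)|0> + sqrt(b)|1>:
alpha^2 = 0.36, beta^2 = 0.64
P(|0>) = alpha^2 + gamma * beta^2
= 0.36 + 0.14 * 0.64
= 0.36 + 0.0896
= 0.4496

0.4496


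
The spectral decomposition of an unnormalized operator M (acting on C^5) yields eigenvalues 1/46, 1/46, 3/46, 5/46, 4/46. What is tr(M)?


tr(M) = sum of eigenvalues
= 1/46 + 1/46 + 3/46 + 5/46 + 4/46
= 14/46
= 0.3043

0.3043


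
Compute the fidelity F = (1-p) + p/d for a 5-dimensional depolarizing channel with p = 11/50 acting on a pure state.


F = (1-p) + p/d
= (1 - 0.2200) + 0.2200/5
= 0.7800 + 0.0440
= 0.8240

0.8240


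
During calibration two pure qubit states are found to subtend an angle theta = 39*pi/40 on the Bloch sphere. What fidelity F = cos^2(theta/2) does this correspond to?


For states separated by angle theta on Bloch sphere:
F = cos^2(theta/2)
theta = 39*pi/40 = 3.0631
theta/2 = 1.5315
cos(theta/2) = 0.0393
F = 0.0015

0.0015


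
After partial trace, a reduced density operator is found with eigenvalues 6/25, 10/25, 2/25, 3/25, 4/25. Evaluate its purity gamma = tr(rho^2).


tr(rho^2) = sum of eigenvalues squared
= (6/25)^2 + (10/25)^2 + (2/25)^2 + (3/25)^2 + (4/25)^2
= (36 + 100 + 4 + 9 + 16) / 625
= 165/625
= 0.2640

0.2640


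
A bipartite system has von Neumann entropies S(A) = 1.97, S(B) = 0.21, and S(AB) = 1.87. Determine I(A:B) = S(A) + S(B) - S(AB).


I(A:B) = S(A) + S(B) - S(AB)
= 1.97 + 0.21 - 1.87
= 0.3100

0.3100


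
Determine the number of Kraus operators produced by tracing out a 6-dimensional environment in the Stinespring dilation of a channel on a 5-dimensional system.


Tracing out the environment in an orthonormal basis {|i>_E} gives Kraus operators K_i = <i|_E U |0>_E.
Number of Kraus operators = dim(H_env) = d_env
= 6

6


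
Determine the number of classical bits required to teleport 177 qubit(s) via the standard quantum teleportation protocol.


Quantum teleportation requires 2 classical bits per qubit teleported.
177 qubit(s) -> 2 * 177 = 354 classical bits

354


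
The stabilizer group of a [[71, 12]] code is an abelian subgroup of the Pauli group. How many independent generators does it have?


For an [[n,k]] stabilizer code:
Number of stabilizer generators = n - k
= 71 - 12
= 59

59


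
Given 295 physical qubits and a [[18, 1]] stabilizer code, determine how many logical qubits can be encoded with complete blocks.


Each code block uses 18 physical qubits for 1 logical qubit(s).
Number of complete blocks = floor(295 / 18) = 16
Logical qubits = 16 * 1
= 16

16


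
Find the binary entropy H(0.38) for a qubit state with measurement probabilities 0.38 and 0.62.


S = -p*log2(p) - (1-p)*log2(1-p)
p = 0.3800, 1-p = 0.6200
= -0.3800 * log2(0.3800) - 0.6200 * log2(0.6200)
= -(-0.5305) - (-0.4276)
= 0.9580

0.9580


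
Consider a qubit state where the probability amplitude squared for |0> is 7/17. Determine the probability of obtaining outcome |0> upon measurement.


|alpha|^2 = 7/17 = 0.4118
|beta|^2 = 1 - 7/17 = 10/17 = 0.5882
P(|0>) = |alpha|^2 = 0.4118

0.4118


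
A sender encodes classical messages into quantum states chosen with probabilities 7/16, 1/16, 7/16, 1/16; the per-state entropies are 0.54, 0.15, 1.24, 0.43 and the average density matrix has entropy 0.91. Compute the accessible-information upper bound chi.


chi = S(rho) - sum_i p_i * S(rho_i)
Weighted entropy = 7/16 * 0.54 + 1/16 * 0.15 + 7/16 * 1.24 + 1/16 * 0.43
= 0.8150
chi = 0.91 - 0.8150
= 0.0950

0.0950


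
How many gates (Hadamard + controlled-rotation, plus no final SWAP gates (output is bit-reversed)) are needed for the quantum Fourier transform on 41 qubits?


Hadamard gates: 41
Controlled rotations: n*(n-1)/2 = 41*40/2 = 820
SWAP gates: 0 (omitted)
Total = 41 + 820
= 861

861


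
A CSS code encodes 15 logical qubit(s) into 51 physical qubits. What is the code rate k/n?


Code rate R = k/n
= 15/51
= 0.2941

0.2941


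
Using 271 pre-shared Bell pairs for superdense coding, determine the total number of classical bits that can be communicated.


Superdense coding allows 2 classical bits per shared entangled pair.
271 pair(s) -> 2 * 271 = 542 classical bits

542


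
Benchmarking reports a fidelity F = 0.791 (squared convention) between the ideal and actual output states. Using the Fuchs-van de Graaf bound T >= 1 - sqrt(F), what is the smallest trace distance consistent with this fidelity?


Fuchs-van de Graaf (squared-fidelity convention): 1 - sqrt(F) <= T <= sqrt(1 - F).
Lower bound: T >= 1 - sqrt(F)
sqrt(F) = sqrt(0.791) = 0.8894
T >= 1 - 0.8894
T >= 0.1106

0.1106


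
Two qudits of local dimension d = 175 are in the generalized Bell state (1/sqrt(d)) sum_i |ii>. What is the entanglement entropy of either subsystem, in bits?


For a maximally entangled state in d x d:
S = log2(d) = log2(175)
= 7.4512

7.4512


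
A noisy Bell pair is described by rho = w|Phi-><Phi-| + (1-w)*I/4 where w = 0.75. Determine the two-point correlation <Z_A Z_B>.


|Phi-> = (|00> - |11>)/sqrt(2)
For the pure Bell state, <Z_A Z_B> = +1 (Bell-state Pauli correlator).
The maximally-mixed part I/4 has tr(I/4 * P tensor P) = 0 for any traceless Pauli P.
So <Z_A Z_B>_rho = w * (+1) + (1 - w) * 0
= 0.75 * (+1)
= 0.7500

0.7500


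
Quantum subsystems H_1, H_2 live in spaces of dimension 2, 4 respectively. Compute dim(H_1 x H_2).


dim(H_1 x H_2) = 2 * 4
= 8

8


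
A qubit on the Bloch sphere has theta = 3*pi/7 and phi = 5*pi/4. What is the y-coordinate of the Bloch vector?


theta = 1.3464, phi = 3.9270
r_y = sin(theta)*sin(phi) = 0.9749 * -0.7071
r_y = -0.6894

-0.6894


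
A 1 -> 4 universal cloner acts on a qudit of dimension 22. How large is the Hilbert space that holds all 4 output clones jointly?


Output space = H^(tensor 4) where dim(H) = 22
dim = 22^4
= 484 (after 2 factors)
= 10648 (after 3 factors)
= 234256 (after 4 factors)
= 234256

234256


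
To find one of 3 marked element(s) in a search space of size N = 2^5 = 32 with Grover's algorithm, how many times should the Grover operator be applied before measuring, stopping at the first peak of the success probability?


After j Grover iterations the success probability is P(j) = sin^2((2j+1)*theta), where sin(theta) = sqrt(k/N).
N = 2^5 = 32, k = 3
sin(theta) = sqrt(k/N) = 0.3061862178
theta = arcsin(sqrt(k/N)) = 0.3111842443 rad
P(j) reaches its first maximum when (2j+1)*theta is as close as possible to pi/2, i.e. j = round(pi/(4*theta) - 1/2).
pi/(4*theta) - 1/2 = 2.0239
(For comparison, the common estimate pi/4 * sqrt(N/k) = 2.5651; the exact maximiser is used here.)
Optimal iterations = 2

2


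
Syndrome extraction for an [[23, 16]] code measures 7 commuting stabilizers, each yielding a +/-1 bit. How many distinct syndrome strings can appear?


Each stabilizer generator gives a binary (+1 or -1) measurement outcome.
With 7 independent generators:
Total syndromes = 2^7
= 128

128


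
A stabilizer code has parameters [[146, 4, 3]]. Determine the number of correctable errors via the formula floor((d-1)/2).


Code parameters: [[146, 4, 3]], distance d = 3.
Number of correctable errors = floor((d-1)/2)
= floor((3 - 1)/2)
= floor(2/2)
= 1

1


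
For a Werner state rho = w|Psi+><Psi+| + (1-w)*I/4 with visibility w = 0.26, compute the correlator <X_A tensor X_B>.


|Psi+> = (|01> + |10>)/sqrt(2)
For the pure Bell state, <X_A X_B> = +1 (Bell-state Pauli correlator).
The maximally-mixed part I/4 has tr(I/4 * P tensor P) = 0 for any traceless Pauli P.
So <X_A X_B>_rho = w * (+1) + (1 - w) * 0
= 0.26 * (+1)
= 0.2600

0.2600


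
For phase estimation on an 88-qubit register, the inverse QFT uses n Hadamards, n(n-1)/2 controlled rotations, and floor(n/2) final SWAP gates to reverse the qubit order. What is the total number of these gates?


Hadamard gates: 88
Controlled rotations: n*(n-1)/2 = 88*87/2 = 3828
SWAP gates: floor(n/2) = floor(88/2) = 44
Total = 88 + 3828 + 44
= 3960

3960


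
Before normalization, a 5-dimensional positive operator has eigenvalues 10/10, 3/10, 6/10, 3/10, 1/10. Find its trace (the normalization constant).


tr(M) = sum of eigenvalues
= 10/10 + 3/10 + 6/10 + 3/10 + 1/10
= 23/10
= 2.3000

2.3000


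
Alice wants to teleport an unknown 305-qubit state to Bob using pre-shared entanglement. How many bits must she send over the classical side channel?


Quantum teleportation requires 2 classical bits per qubit teleported.
305 qubit(s) -> 2 * 305 = 610 classical bits

610


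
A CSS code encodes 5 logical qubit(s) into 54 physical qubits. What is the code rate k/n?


Code rate R = k/n
= 5/54
= 0.0926

0.0926


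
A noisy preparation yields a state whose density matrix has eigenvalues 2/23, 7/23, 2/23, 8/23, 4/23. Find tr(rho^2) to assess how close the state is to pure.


tr(rho^2) = sum of eigenvalues squared
= (2/23)^2 + (7/23)^2 + (2/23)^2 + (8/23)^2 + (4/23)^2
= (4 + 49 + 4 + 64 + 16) / 529
= 137/529
= 0.2590

0.2590


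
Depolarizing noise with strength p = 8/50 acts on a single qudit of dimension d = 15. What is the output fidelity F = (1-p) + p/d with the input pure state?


F = (1-p) + p/d
= (1 - 0.1600) + 0.1600/15
= 0.8400 + 0.0107
= 0.8507

0.8507


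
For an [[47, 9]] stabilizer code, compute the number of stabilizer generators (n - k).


For an [[n,k]] stabilizer code:
Number of stabilizer generators = n - k
= 47 - 9
= 38

38


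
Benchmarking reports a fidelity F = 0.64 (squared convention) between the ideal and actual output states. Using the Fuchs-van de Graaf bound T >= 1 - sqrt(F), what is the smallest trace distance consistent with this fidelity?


Fuchs-van de Graaf (squared-fidelity convention): 1 - sqrt(F) <= T <= sqrt(1 - F).
Lower bound: T >= 1 - sqrt(F)
sqrt(F) = sqrt(0.64) = 0.8000
T >= 1 - 0.8000
T >= 0.2000

0.2000


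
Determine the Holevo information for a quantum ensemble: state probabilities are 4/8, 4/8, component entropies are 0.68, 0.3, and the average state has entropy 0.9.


chi = S(rho) - sum_i p_i * S(rho_i)
Weighted entropy = 4/8 * 0.68 + 4/8 * 0.3
= 0.4900
chi = 0.9 - 0.4900
= 0.4100

0.4100


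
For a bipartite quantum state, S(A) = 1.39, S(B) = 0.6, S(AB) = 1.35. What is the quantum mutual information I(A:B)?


I(A:B) = S(A) + S(B) - S(AB)
= 1.39 + 0.6 - 1.35
= 0.6400

0.6400


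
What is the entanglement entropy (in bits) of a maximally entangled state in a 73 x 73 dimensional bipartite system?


For a maximally entangled state in d x d:
S = log2(d) = log2(73)
= 6.1898

6.1898


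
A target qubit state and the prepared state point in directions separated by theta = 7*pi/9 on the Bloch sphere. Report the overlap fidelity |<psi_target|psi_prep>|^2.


For states separated by angle theta on Bloch sphere:
F = cos^2(theta/2)
theta = 7*pi/9 = 2.4435
theta/2 = 1.2217
cos(theta/2) = 0.3420
F = 0.1170

0.1170


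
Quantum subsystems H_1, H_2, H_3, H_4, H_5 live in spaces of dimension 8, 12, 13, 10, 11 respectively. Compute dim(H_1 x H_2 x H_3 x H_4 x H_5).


dim(H_1 x H_2 x H_3 x H_4 x H_5) = 8 * 12 * 13 * 10 * 11
= 96 * 13 * 10 * 11
= 1248 * 10 * 11
= 12480 * 11
= 137280

137280


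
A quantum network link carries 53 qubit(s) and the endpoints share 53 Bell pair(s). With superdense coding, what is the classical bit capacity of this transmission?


Superdense coding allows 2 classical bits per shared entangled pair.
53 pair(s) -> 2 * 53 = 106 classical bits

106


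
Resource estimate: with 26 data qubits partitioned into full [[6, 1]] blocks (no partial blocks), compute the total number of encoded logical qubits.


Each code block uses 6 physical qubits for 1 logical qubit(s).
Number of complete blocks = floor(26 / 6) = 4
Logical qubits = 4 * 1
= 4

4


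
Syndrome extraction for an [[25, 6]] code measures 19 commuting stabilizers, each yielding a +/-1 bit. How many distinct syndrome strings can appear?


Each stabilizer generator gives a binary (+1 or -1) measurement outcome.
With 19 independent generators:
Total syndromes = 2^19
= 524288

524288


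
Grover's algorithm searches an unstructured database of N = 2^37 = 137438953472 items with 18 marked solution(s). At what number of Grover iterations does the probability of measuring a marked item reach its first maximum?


After j Grover iterations the success probability is P(j) = sin^2((2j+1)*theta), where sin(theta) = sqrt(k/N).
N = 2^37 = 137438953472, k = 18
sin(theta) = sqrt(k/N) = 1.14440918e-05
theta = arcsin(sqrt(k/N)) = 1.14440918e-05 rad
P(j) reaches its first maximum when (2j+1)*theta is as close as possible to pi/2, i.e. j = round(pi/(4*theta) - 1/2).
pi/(4*theta) - 1/2 = 68628.6387
(For comparison, the common estimate pi/4 * sqrt(N/k) = 68629.1387; the exact maximiser is used here.)
Optimal iterations = 68629

68629


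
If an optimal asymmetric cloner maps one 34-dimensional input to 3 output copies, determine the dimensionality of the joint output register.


Output space = H^(tensor 3) where dim(H) = 34
dim = 34^3
= 1156 (after 2 factors)
= 39304 (after 3 factors)
= 39304

39304


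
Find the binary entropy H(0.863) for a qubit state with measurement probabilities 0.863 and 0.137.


S = -p*log2(p) - (1-p)*log2(1-p)
p = 0.8630, 1-p = 0.1370
= -0.8630 * log2(0.8630) - 0.1370 * log2(0.1370)
= -(-0.1834) - (-0.3929)
= 0.5763

0.5763


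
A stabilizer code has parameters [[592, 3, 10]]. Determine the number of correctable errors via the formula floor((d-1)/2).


Code parameters: [[592, 3, 10]], distance d = 10.
Number of correctable errors = floor((d-1)/2)
= floor((10 - 1)/2)
= floor(9/2)
= 4

4


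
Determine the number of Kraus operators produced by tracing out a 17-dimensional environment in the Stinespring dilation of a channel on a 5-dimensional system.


Tracing out the environment in an orthonormal basis {|i>_E} gives Kraus operators K_i = <i|_E U |0>_E.
Number of Kraus operators = dim(H_env) = d_env
= 17

17


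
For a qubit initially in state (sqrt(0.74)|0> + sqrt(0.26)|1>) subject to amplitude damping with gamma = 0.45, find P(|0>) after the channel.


For amplitude damping with parameter gamma on state sqrt(a)|0> + sqrt(b)|1>:
alpha^2 = 0.74, beta^2 = 0.26
P(|0>) = alpha^2 + gamma * beta^2
= 0.74 + 0.45 * 0.26
= 0.74 + 0.1170
= 0.8570

0.8570


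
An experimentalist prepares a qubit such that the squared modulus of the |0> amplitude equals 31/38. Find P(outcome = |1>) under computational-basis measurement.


|alpha|^2 = 31/38 = 0.8158
|beta|^2 = 1 - 31/38 = 7/38 = 0.1842
P(|1>) = |beta|^2 = 0.1842

0.1842


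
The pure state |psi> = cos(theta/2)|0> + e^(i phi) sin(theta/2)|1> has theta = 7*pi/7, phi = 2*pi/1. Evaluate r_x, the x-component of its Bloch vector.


theta = 3.1416, phi = 6.2832
r_x = sin(theta)*cos(phi) = 0.0000 * 1.0000
r_x = 0.0000

0.0000


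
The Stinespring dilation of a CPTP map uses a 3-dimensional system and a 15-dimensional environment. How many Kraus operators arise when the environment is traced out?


Tracing out the environment in an orthonormal basis {|i>_E} gives Kraus operators K_i = <i|_E U |0>_E.
Number of Kraus operators = dim(H_env) = d_env
= 15

15


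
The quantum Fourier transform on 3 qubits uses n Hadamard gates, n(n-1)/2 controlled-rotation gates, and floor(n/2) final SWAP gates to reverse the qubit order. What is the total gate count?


Hadamard gates: 3
Controlled rotations: n*(n-1)/2 = 3*2/2 = 3
SWAP gates: floor(n/2) = floor(3/2) = 1
Total = 3 + 3 + 1
= 7

7


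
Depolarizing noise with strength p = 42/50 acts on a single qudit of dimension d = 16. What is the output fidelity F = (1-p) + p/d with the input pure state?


F = (1-p) + p/d
= (1 - 0.8400) + 0.8400/16
= 0.1600 + 0.0525
= 0.2125

0.2125


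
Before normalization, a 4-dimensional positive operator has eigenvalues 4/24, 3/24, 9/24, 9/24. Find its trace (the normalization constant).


tr(M) = sum of eigenvalues
= 4/24 + 3/24 + 9/24 + 9/24
= 25/24
= 1.0417

1.0417


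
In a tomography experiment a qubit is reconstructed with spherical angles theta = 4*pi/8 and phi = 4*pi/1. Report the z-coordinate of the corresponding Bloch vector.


theta = 1.5708, phi = 12.5664
r_z = cos(theta) = 0.0000

0.0000


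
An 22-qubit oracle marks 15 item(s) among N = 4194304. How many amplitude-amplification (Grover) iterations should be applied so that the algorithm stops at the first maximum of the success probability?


After j Grover iterations the success probability is P(j) = sin^2((2j+1)*theta), where sin(theta) = sqrt(k/N).
N = 2^22 = 4194304, k = 15
sin(theta) = sqrt(k/N) = 0.00189110515
theta = arcsin(sqrt(k/N)) = 0.001891106277 rad
P(j) reaches its first maximum when (2j+1)*theta is as close as possible to pi/2, i.e. j = round(pi/(4*theta) - 1/2).
pi/(4*theta) - 1/2 = 414.8115
(For comparison, the common estimate pi/4 * sqrt(N/k) = 415.3117; the exact maximiser is used here.)
Optimal iterations = 415

415


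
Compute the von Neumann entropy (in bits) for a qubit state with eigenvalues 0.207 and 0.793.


S = -p*log2(p) - (1-p)*log2(1-p)
p = 0.2070, 1-p = 0.7930
= -0.2070 * log2(0.2070) - 0.7930 * log2(0.7930)
= -(-0.4704) - (-0.2653)
= 0.7357

0.7357


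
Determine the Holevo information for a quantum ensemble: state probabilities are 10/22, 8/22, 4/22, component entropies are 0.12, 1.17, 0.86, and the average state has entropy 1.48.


chi = S(rho) - sum_i p_i * S(rho_i)
Weighted entropy = 10/22 * 0.12 + 8/22 * 1.17 + 4/22 * 0.86
= 0.6364
chi = 1.48 - 0.6364
= 0.8436

0.8436


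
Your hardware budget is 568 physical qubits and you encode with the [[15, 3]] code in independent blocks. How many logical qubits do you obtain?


Each code block uses 15 physical qubits for 3 logical qubit(s).
Number of complete blocks = floor(568 / 15) = 37
Logical qubits = 37 * 3
= 111

111


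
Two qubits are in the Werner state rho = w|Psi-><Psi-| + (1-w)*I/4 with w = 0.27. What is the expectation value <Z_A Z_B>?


|Psi-> = (|01> - |10>)/sqrt(2)
For the pure Bell state, <Z_A Z_B> = -1 (Bell-state Pauli correlator).
The maximally-mixed part I/4 has tr(I/4 * P tensor P) = 0 for any traceless Pauli P.
So <Z_A Z_B>_rho = w * (-1) + (1 - w) * 0
= 0.27 * (-1)
= -0.2700

-0.2700


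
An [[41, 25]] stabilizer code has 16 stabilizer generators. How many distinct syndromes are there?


Each stabilizer generator gives a binary (+1 or -1) measurement outcome.
With 16 independent generators:
Total syndromes = 2^16
= 65536

65536


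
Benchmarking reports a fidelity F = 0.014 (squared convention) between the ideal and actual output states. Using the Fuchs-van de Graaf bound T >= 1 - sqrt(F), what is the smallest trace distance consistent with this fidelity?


Fuchs-van de Graaf (squared-fidelity convention): 1 - sqrt(F) <= T <= sqrt(1 - F).
Lower bound: T >= 1 - sqrt(F)
sqrt(F) = sqrt(0.014) = 0.1183
T >= 1 - 0.1183
T >= 0.8817

0.8817


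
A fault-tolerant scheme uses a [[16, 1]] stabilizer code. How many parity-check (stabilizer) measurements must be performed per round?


For an [[n,k]] stabilizer code:
Number of stabilizer generators = n - k
= 16 - 1
= 15

15


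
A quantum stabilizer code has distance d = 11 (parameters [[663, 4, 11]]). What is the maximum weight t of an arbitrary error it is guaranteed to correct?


Code parameters: [[663, 4, 11]], distance d = 11.
Number of correctable errors = floor((d-1)/2)
= floor((11 - 1)/2)
= floor(10/2)
= 5

5


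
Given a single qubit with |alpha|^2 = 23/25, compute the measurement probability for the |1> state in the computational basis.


|alpha|^2 = 23/25 = 0.9200
|beta|^2 = 1 - 23/25 = 2/25 = 0.0800
P(|1>) = |beta|^2 = 0.0800

0.0800


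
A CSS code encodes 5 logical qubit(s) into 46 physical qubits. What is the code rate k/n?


Code rate R = k/n
= 5/46
= 0.1087

0.1087


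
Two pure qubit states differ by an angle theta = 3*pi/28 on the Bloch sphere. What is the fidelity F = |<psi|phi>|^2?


For states separated by angle theta on Bloch sphere:
F = cos^2(theta/2)
theta = 3*pi/28 = 0.3366
theta/2 = 0.1683
cos(theta/2) = 0.9859
F = 0.9719

0.9719


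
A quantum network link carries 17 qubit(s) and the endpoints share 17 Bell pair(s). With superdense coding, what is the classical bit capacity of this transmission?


Superdense coding allows 2 classical bits per shared entangled pair.
17 pair(s) -> 2 * 17 = 34 classical bits

34


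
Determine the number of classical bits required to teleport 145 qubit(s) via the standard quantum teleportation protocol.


Quantum teleportation requires 2 classical bits per qubit teleported.
145 qubit(s) -> 2 * 145 = 290 classical bits

290


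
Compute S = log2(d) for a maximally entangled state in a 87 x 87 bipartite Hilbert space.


For a maximally entangled state in d x d:
S = log2(d) = log2(87)
= 6.4429

6.4429


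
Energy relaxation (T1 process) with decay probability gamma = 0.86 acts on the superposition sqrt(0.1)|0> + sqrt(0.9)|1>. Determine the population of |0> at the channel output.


For amplitude damping with parameter gamma on state sqrt(a)|0> + sqrt(b)|1>:
alpha^2 = 0.1, beta^2 = 0.9
P(|0>) = alpha^2 + gamma * beta^2
= 0.1 + 0.86 * 0.9
= 0.1 + 0.7740
= 0.8740

0.8740


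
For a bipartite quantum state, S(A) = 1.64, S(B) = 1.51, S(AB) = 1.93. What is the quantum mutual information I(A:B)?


I(A:B) = S(A) + S(B) - S(AB)
= 1.64 + 1.51 - 1.93
= 1.2200

1.2200


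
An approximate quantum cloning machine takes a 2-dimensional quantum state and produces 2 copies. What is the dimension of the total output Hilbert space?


Output space = H^(tensor 2) where dim(H) = 2
dim = 2^2
= 4

4


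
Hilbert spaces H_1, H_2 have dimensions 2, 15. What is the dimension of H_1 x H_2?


dim(H_1 x H_2) = 2 * 15
= 30

30


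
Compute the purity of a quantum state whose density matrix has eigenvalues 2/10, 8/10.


tr(rho^2) = sum of eigenvalues squared
= (2/10)^2 + (8/10)^2
= (4 + 64) / 100
= 68/100
= 0.6800

0.6800


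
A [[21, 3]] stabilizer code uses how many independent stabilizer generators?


For an [[n,k]] stabilizer code:
Number of stabilizer generators = n - k
= 21 - 3
= 18

18


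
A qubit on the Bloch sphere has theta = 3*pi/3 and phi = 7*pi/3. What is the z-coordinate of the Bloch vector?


theta = 3.1416, phi = 7.3304
r_z = cos(theta) = -1.0000

-1.0000


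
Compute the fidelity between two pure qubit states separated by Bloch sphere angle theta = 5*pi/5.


For states separated by angle theta on Bloch sphere:
F = cos^2(theta/2)
theta = 5*pi/5 = 3.1416
theta/2 = 1.5708
cos(theta/2) = 0.0000
F = 0.0000

0.0000


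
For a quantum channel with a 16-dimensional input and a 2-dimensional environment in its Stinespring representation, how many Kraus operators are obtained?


Tracing out the environment in an orthonormal basis {|i>_E} gives Kraus operators K_i = <i|_E U |0>_E.
Number of Kraus operators = dim(H_env) = d_env
= 2

2


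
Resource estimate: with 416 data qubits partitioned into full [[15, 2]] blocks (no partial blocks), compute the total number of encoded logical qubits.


Each code block uses 15 physical qubits for 2 logical qubit(s).
Number of complete blocks = floor(416 / 15) = 27
Logical qubits = 27 * 2
= 54

54


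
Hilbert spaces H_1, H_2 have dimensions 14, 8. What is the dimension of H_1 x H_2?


dim(H_1 x H_2) = 14 * 8
= 112

112


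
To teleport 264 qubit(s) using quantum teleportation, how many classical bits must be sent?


Quantum teleportation requires 2 classical bits per qubit teleported.
264 qubit(s) -> 2 * 264 = 528 classical bits

528


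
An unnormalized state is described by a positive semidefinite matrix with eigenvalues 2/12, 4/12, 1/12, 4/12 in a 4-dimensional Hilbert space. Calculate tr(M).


tr(M) = sum of eigenvalues
= 2/12 + 4/12 + 1/12 + 4/12
= 11/12
= 0.9167

0.9167


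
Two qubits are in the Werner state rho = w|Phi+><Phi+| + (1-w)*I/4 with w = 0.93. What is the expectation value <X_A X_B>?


|Phi+> = (|00> + |11>)/sqrt(2)
For the pure Bell state, <X_A X_B> = +1 (Bell-state Pauli correlator).
The maximally-mixed part I/4 has tr(I/4 * P tensor P) = 0 for any traceless Pauli P.
So <X_A X_B>_rho = w * (+1) + (1 - w) * 0
= 0.93 * (+1)
= 0.9300

0.9300


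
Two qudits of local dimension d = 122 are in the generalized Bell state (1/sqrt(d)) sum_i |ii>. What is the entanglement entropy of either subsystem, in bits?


For a maximally entangled state in d x d:
S = log2(d) = log2(122)
= 6.9307

6.9307


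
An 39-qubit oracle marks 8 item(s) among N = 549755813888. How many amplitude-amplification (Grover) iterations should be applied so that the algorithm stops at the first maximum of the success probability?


After j Grover iterations the success probability is P(j) = sin^2((2j+1)*theta), where sin(theta) = sqrt(k/N).
N = 2^39 = 549755813888, k = 8
sin(theta) = sqrt(k/N) = 3.814697266e-06
theta = arcsin(sqrt(k/N)) = 3.814697266e-06 rad
P(j) reaches its first maximum when (2j+1)*theta is as close as possible to pi/2, i.e. j = round(pi/(4*theta) - 1/2).
pi/(4*theta) - 1/2 = 205886.9161
(For comparison, the common estimate pi/4 * sqrt(N/k) = 205887.4161; the exact maximiser is used here.)
Optimal iterations = 205887

205887


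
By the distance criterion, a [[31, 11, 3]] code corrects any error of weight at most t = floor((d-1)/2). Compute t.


Code parameters: [[31, 11, 3]], distance d = 3.
Number of correctable errors = floor((d-1)/2)
= floor((3 - 1)/2)
= floor(2/2)
= 1

1


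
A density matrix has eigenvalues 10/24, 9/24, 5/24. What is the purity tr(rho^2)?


tr(rho^2) = sum of eigenvalues squared
= (10/24)^2 + (9/24)^2 + (5/24)^2
= (100 + 81 + 25) / 576
= 206/576
= 0.3576

0.3576


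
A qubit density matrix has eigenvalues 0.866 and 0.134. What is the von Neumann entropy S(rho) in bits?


S = -p*log2(p) - (1-p)*log2(1-p)
p = 0.8660, 1-p = 0.1340
= -0.8660 * log2(0.8660) - 0.1340 * log2(0.1340)
= -(-0.1797) - (-0.3886)
= 0.5683

0.5683


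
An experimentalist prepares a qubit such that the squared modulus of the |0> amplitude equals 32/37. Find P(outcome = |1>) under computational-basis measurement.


|alpha|^2 = 32/37 = 0.8649
|beta|^2 = 1 - 32/37 = 5/37 = 0.1351
P(|1>) = |beta|^2 = 0.1351

0.1351


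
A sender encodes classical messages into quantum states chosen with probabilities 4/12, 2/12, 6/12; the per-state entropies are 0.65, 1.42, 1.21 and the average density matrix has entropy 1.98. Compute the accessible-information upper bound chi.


chi = S(rho) - sum_i p_i * S(rho_i)
Weighted entropy = 4/12 * 0.65 + 2/12 * 1.42 + 6/12 * 1.21
= 1.0583
chi = 1.98 - 1.0583
= 0.9217

0.9217


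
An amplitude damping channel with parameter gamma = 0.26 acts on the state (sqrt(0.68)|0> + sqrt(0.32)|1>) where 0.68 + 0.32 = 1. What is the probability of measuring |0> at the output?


For amplitude damping with parameter gamma on state sqrt(a)|0> + sqrt(b)|1>:
alpha^2 = 0.68, beta^2 = 0.32
P(|0>) = alpha^2 + gamma * beta^2
= 0.68 + 0.26 * 0.32
= 0.68 + 0.0832
= 0.7632

0.7632


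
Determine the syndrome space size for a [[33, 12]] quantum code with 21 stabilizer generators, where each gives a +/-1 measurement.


Each stabilizer generator gives a binary (+1 or -1) measurement outcome.
With 21 independent generators:
Total syndromes = 2^21
= 2097152

2097152


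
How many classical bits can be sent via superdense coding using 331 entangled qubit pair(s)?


Superdense coding allows 2 classical bits per shared entangled pair.
331 pair(s) -> 2 * 331 = 662 classical bits

662


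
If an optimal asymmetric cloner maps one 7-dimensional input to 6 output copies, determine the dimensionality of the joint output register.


Output space = H^(tensor 6) where dim(H) = 7
dim = 7^6
= 49 (after 2 factors)
= 343 (after 3 factors)
= 2401 (after 4 factors)
= 16807 (after 5 factors)
= 117649 (after 6 factors)
= 117649

117649


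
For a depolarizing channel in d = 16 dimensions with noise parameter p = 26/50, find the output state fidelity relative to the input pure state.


F = (1-p) + p/d
= (1 - 0.5200) + 0.5200/16
= 0.4800 + 0.0325
= 0.5125

0.5125


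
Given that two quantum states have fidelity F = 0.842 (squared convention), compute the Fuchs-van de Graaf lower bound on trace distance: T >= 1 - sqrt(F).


Fuchs-van de Graaf (squared-fidelity convention): 1 - sqrt(F) <= T <= sqrt(1 - F).
Lower bound: T >= 1 - sqrt(F)
sqrt(F) = sqrt(0.842) = 0.9176
T >= 1 - 0.9176
T >= 0.0824

0.0824


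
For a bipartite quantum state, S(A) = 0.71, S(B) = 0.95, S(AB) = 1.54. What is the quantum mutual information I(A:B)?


I(A:B) = S(A) + S(B) - S(AB)
= 0.71 + 0.95 - 1.54
= 0.1200

0.1200


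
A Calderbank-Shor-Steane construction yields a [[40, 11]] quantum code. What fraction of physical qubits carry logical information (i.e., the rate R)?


Code rate R = k/n
= 11/40
= 0.2750

0.2750


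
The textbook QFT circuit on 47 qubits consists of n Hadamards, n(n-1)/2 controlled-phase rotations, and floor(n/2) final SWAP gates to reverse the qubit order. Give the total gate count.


Hadamard gates: 47
Controlled rotations: n*(n-1)/2 = 47*46/2 = 1081
SWAP gates: floor(n/2) = floor(47/2) = 23
Total = 47 + 1081 + 23
= 1151

1151


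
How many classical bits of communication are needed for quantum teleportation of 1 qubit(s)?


Quantum teleportation requires 2 classical bits per qubit teleported.
1 qubit(s) -> 2 * 1 = 2 classical bits

2


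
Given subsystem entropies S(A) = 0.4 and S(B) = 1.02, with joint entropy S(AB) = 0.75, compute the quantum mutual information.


I(A:B) = S(A) + S(B) - S(AB)
= 0.4 + 1.02 - 0.75
= 0.6700

0.6700


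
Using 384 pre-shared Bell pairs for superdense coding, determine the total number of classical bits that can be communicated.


Superdense coding allows 2 classical bits per shared entangled pair.
384 pair(s) -> 2 * 384 = 768 classical bits

768


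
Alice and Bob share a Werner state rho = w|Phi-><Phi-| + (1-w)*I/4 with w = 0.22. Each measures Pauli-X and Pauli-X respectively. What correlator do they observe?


|Phi-> = (|00> - |11>)/sqrt(2)
For the pure Bell state, <X_A X_B> = -1 (Bell-state Pauli correlator).
The maximally-mixed part I/4 has tr(I/4 * P tensor P) = 0 for any traceless Pauli P.
So <X_A X_B>_rho = w * (-1) + (1 - w) * 0
= 0.22 * (-1)
= -0.2200

-0.2200


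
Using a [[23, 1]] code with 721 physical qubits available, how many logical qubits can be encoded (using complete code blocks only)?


Each code block uses 23 physical qubits for 1 logical qubit(s).
Number of complete blocks = floor(721 / 23) = 31
Logical qubits = 31 * 1
= 31

31


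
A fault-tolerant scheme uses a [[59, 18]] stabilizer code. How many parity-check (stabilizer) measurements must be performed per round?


For an [[n,k]] stabilizer code:
Number of stabilizer generators = n - k
= 59 - 18
= 41

41


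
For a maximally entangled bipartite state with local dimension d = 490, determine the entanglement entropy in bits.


For a maximally entangled state in d x d:
S = log2(d) = log2(490)
= 8.9366

8.9366


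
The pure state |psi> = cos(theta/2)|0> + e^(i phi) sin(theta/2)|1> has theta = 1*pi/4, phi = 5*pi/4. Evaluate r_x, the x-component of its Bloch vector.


theta = 0.7854, phi = 3.9270
r_x = sin(theta)*cos(phi) = 0.7071 * -0.7071
r_x = -0.5000

-0.5000


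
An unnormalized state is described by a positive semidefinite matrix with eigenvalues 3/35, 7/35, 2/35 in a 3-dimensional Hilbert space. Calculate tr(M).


tr(M) = sum of eigenvalues
= 3/35 + 7/35 + 2/35
= 12/35
= 0.3429

0.3429


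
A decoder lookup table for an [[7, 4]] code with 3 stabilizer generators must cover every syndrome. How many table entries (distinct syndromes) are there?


Each stabilizer generator gives a binary (+1 or -1) measurement outcome.
With 3 independent generators:
Total syndromes = 2^3
= 8

8


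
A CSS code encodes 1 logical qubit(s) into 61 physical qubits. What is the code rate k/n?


Code rate R = k/n
= 1/61
= 0.0164

0.0164


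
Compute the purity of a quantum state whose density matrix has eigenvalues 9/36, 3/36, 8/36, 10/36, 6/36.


tr(rho^2) = sum of eigenvalues squared
= (9/36)^2 + (3/36)^2 + (8/36)^2 + (10/36)^2 + (6/36)^2
= (81 + 9 + 64 + 100 + 36) / 1296
= 290/1296
= 0.2238

0.2238


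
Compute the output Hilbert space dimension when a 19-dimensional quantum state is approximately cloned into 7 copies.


Output space = H^(tensor 7) where dim(H) = 19
dim = 19^7
= 361 (after 2 factors)
= 6859 (after 3 factors)
= 130321 (after 4 factors)
= 2476099 (after 5 factors)
= 47045881 (after 6 factors)
= 893871739 (after 7 factors)
= 893871739

893871739


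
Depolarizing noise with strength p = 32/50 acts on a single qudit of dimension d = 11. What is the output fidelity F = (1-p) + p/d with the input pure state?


F = (1-p) + p/d
= (1 - 0.6400) + 0.6400/11
= 0.3600 + 0.0582
= 0.4182

0.4182


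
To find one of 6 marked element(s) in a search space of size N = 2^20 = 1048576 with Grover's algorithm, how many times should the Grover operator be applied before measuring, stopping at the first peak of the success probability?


After j Grover iterations the success probability is P(j) = sin^2((2j+1)*theta), where sin(theta) = sqrt(k/N).
N = 2^20 = 1048576, k = 6
sin(theta) = sqrt(k/N) = 0.002392079827
theta = arcsin(sqrt(k/N)) = 0.002392082108 rad
P(j) reaches its first maximum when (2j+1)*theta is as close as possible to pi/2, i.e. j = round(pi/(4*theta) - 1/2).
pi/(4*theta) - 1/2 = 327.8324
(For comparison, the common estimate pi/4 * sqrt(N/k) = 328.3328; the exact maximiser is used here.)
Optimal iterations = 328

328


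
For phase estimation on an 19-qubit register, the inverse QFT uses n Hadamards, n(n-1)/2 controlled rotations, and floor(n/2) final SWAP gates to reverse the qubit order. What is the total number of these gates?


Hadamard gates: 19
Controlled rotations: n*(n-1)/2 = 19*18/2 = 171
SWAP gates: floor(n/2) = floor(19/2) = 9
Total = 19 + 171 + 9
= 199

199


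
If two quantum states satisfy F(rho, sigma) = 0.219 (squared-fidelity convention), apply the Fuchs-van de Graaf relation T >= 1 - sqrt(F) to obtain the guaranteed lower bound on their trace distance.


Fuchs-van de Graaf (squared-fidelity convention): 1 - sqrt(F) <= T <= sqrt(1 - F).
Lower bound: T >= 1 - sqrt(F)
sqrt(F) = sqrt(0.219) = 0.4680
T >= 1 - 0.4680
T >= 0.5320

0.5320


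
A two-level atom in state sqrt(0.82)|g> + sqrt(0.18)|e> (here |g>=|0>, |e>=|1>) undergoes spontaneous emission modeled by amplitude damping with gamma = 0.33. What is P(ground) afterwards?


For amplitude damping with parameter gamma on state sqrt(a)|0> + sqrt(b)|1>:
alpha^2 = 0.82, beta^2 = 0.18
P(|0>) = alpha^2 + gamma * beta^2
= 0.82 + 0.33 * 0.18
= 0.82 + 0.0594
= 0.8794

0.8794


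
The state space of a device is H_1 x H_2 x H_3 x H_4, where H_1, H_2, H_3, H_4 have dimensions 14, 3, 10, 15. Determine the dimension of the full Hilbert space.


dim(H_1 x H_2 x H_3 x H_4) = 14 * 3 * 10 * 15
= 42 * 10 * 15
= 420 * 15
= 6300

6300


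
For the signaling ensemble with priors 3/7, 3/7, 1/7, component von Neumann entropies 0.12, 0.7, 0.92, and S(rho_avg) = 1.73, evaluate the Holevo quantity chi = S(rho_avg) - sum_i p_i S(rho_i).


chi = S(rho) - sum_i p_i * S(rho_i)
Weighted entropy = 3/7 * 0.12 + 3/7 * 0.7 + 1/7 * 0.92
= 0.4829
chi = 1.73 - 0.4829
= 1.2471

1.2471


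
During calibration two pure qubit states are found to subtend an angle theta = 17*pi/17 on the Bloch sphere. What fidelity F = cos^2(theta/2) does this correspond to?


For states separated by angle theta on Bloch sphere:
F = cos^2(theta/2)
theta = 17*pi/17 = 3.1416
theta/2 = 1.5708
cos(theta/2) = 0.0000
F = 0.0000

0.0000


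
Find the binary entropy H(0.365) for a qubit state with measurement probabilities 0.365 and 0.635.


S = -p*log2(p) - (1-p)*log2(1-p)
p = 0.3650, 1-p = 0.6350
= -0.3650 * log2(0.3650) - 0.6350 * log2(0.6350)
= -(-0.5307) - (-0.4160)
= 0.9468

0.9468


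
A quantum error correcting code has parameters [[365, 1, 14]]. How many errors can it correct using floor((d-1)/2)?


Code parameters: [[365, 1, 14]], distance d = 14.
Number of correctable errors = floor((d-1)/2)
= floor((14 - 1)/2)
= floor(13/2)
= 6

6
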